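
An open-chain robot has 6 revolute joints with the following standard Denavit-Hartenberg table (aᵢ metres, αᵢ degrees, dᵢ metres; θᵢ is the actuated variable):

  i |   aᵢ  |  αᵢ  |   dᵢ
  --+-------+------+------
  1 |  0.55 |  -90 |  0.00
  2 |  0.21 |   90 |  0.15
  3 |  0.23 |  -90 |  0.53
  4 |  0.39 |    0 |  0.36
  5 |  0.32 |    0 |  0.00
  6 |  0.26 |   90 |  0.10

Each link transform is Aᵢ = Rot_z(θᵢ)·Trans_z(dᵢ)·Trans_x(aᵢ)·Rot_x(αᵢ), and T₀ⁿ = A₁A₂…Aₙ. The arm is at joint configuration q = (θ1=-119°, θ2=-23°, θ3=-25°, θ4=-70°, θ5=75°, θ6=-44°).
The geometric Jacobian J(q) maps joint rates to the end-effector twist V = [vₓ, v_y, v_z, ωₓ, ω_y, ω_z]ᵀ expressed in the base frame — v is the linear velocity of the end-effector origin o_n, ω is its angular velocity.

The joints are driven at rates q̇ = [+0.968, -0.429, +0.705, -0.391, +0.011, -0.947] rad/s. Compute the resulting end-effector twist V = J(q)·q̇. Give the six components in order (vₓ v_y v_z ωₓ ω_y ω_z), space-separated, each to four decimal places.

o_n = [-0.4402, -1.1927, 1.4213]
J₁: ẑ×o_n = [1.1927, -0.4402, 0.0000], ω = ẑ
J2: z=[0.8746, -0.4848, 0.0000] o=[-0.2666, -0.4810, 0.0000] → [-0.6891, -1.2431, -0.7066, 0.8746, -0.4848, 0.0000]
J3: z=[0.1894, 0.3417, 0.9205] o=[-0.2292, -0.7228, 0.0821] → [0.8902, -0.4480, -0.0169, 0.1894, 0.3417, 0.9205]
J4: z=[0.6041, -0.7796, 0.1651] o=[-0.3068, -0.6624, 0.6514] → [-0.5127, -0.4871, -0.4244, 0.6041, -0.7796, 0.1651]
J5: z=[0.6041, -0.7796, 0.1651] o=[-0.1232, -0.8878, 1.0954] → [-0.2037, -0.2492, -0.4314, 0.6041, -0.7796, 0.1651]
J6: z=[0.6041, -0.7796, 0.1651] o=[-0.3752, -1.0646, 1.1826] → [-0.1649, -0.1549, -0.1281, 0.6041, -0.7796, 0.1651]
V = J·q̇ = [2.4322, 0.1257, 0.5737, -1.0433, 1.4835, 1.3978]

2.4322 0.1257 0.5737 -1.0433 1.4835 1.3978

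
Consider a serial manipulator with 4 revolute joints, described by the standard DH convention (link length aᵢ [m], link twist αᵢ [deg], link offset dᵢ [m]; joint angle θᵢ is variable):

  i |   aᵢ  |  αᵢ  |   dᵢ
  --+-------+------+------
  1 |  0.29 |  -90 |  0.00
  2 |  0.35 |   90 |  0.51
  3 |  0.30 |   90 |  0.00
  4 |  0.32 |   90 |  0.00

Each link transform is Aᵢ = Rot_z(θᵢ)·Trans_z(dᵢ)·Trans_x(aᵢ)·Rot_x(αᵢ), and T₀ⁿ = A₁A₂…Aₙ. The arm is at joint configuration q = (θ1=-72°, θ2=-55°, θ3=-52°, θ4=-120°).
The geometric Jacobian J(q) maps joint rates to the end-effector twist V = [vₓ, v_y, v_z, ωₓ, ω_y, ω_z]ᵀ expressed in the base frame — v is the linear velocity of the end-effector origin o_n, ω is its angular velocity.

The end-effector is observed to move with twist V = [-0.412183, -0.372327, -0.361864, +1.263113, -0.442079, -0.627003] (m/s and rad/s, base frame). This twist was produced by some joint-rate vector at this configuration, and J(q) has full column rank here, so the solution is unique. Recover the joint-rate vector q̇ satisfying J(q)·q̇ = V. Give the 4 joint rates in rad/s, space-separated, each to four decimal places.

-0.8260 0.5740 -0.5500 -0.7970

o_n = [0.6172, -0.6061, 0.1984]
J₁: ẑ×o_n = [0.6061, 0.6172, -0.0000], ω = ẑ
J2: z=[0.9511, 0.3090, 0.0000] o=[0.0896, -0.2758, 0.0000] → [0.0613, -0.1886, -0.4772, 0.9511, 0.3090, 0.0000]
J3: z=[-0.2531, 0.7791, 0.5736] o=[0.6367, -0.3091, 0.2867] → [0.1015, -0.0335, 0.0904, -0.2531, 0.7791, 0.5736]
J4: z=[-0.7252, 0.2396, -0.6455] o=[0.4446, -0.4829, 0.4380] → [-0.1369, -0.2852, 0.0480, -0.7252, 0.2396, -0.6455]
q̇ = J⁺·V = [-0.8260, 0.5740, -0.5500, -0.7970]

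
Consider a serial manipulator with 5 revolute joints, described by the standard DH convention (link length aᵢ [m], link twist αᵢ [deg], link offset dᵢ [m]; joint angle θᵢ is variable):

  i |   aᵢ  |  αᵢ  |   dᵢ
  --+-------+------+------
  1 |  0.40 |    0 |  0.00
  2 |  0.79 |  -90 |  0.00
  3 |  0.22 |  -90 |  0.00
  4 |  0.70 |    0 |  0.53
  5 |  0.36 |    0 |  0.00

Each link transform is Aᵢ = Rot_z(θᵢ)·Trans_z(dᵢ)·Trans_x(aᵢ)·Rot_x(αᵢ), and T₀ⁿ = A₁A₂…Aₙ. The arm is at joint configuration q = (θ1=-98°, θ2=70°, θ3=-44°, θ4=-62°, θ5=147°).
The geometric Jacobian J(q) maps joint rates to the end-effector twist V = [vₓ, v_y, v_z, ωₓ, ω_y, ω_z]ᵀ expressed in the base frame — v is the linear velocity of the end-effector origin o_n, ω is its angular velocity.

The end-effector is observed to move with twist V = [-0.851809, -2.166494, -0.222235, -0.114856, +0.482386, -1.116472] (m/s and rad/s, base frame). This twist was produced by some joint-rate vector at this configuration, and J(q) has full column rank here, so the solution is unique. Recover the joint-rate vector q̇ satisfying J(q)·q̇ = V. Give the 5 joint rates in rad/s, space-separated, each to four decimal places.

o_n = [1.4571, -0.9066, 0.0217]
J₁: ẑ×o_n = [0.9066, 1.4571, -0.0000], ω = ẑ
J2: z=[0.0000, 0.0000, 1.0000] o=[-0.0557, -0.3961, 0.0000] → [0.5105, 1.5128, -0.0000, 0.0000, 0.0000, 1.0000]
J3: z=[0.4695, 0.8829, 0.0000] o=[0.6419, -0.7670, 0.0000] → [0.0191, -0.0102, -0.7854, 0.4695, 0.8829, 0.0000]
J4: z=[0.6133, -0.3261, -0.7193] o=[0.7816, -0.8413, 0.1528] → [-0.0042, -0.4055, 0.1802, 0.6133, -0.3261, -0.7193]
J5: z=[0.6133, -0.3261, -0.7193] o=[1.6056, -0.5794, -0.0001] → [-0.2425, 0.0934, -0.2491, 0.6133, -0.3261, -0.7193]
q̇ = J⁺·V = [-0.5140, -0.9420, 0.3720, -0.1110, -0.3610]

-0.5140 -0.9420 0.3720 -0.1110 -0.3610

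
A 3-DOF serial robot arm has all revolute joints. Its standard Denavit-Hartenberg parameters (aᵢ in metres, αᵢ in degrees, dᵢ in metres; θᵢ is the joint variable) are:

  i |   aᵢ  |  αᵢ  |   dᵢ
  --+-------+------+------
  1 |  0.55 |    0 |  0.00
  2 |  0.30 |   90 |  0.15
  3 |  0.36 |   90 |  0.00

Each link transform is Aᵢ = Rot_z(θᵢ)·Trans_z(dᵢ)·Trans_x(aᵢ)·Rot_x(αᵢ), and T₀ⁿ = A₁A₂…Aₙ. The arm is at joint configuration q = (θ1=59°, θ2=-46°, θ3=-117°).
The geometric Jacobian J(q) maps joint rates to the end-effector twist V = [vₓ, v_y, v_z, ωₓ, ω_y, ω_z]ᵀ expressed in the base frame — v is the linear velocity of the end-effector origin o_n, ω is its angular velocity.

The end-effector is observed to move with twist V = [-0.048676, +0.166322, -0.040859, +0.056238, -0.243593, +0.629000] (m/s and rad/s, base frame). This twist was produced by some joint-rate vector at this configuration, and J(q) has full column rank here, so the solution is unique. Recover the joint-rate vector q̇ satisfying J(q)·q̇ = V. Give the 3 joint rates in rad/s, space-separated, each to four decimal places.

0.2280 0.4010 0.2500

o_n = [0.4163, 0.5022, -0.1708]
J₁: ẑ×o_n = [-0.5022, 0.4163, 0.0000], ω = ẑ
J2: z=[0.0000, 0.0000, 1.0000] o=[0.2833, 0.4714, 0.0000] → [-0.0307, 0.1331, 0.0000, 0.0000, 0.0000, 1.0000]
J3: z=[0.2250, -0.9744, 0.0000] o=[0.5756, 0.5389, 0.1500] → [0.3125, 0.0722, -0.1634, 0.2250, -0.9744, 0.0000]
q̇ = J⁺·V = [0.2280, 0.4010, 0.2500]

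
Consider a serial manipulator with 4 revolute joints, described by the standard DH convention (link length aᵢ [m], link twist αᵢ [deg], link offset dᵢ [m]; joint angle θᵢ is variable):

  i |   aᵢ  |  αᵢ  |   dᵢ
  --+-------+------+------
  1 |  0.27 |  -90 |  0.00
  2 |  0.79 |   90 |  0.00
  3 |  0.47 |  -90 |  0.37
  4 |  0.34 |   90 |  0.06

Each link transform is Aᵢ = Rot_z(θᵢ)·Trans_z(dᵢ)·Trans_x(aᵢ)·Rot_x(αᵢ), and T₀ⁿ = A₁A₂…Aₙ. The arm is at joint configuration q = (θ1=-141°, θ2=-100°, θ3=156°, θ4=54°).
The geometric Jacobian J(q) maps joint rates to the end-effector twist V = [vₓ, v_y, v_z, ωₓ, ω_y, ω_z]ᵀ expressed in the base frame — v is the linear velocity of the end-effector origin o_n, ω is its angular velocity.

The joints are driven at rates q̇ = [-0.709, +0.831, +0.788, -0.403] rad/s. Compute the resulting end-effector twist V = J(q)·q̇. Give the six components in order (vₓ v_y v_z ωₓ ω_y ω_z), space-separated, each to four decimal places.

-0.5362 0.2897 -0.1827 1.3799 -0.4256 -0.6844

o_n = [0.0205, -0.2634, 0.1348]
J₁: ẑ×o_n = [0.2634, 0.0205, -0.0000], ω = ẑ
J2: z=[0.6293, -0.7771, 0.0000] o=[-0.2098, -0.1699, 0.0000] → [-0.1048, -0.0849, 0.1202, 0.6293, -0.7771, 0.0000]
J3: z=[0.7653, 0.6198, -0.1736] o=[-0.1032, -0.0836, 0.7780] → [-0.4298, 0.4707, -0.2143, 0.7653, 0.6198, -0.1736]
J4: z=[-0.6298, 0.6655, -0.4006] o=[0.2423, -0.0498, 0.2909] → [-0.1894, -0.0094, 0.2822, -0.6298, 0.6655, -0.4006]
V = J·q̇ = [-0.5362, 0.2897, -0.1827, 1.3799, -0.4256, -0.6844]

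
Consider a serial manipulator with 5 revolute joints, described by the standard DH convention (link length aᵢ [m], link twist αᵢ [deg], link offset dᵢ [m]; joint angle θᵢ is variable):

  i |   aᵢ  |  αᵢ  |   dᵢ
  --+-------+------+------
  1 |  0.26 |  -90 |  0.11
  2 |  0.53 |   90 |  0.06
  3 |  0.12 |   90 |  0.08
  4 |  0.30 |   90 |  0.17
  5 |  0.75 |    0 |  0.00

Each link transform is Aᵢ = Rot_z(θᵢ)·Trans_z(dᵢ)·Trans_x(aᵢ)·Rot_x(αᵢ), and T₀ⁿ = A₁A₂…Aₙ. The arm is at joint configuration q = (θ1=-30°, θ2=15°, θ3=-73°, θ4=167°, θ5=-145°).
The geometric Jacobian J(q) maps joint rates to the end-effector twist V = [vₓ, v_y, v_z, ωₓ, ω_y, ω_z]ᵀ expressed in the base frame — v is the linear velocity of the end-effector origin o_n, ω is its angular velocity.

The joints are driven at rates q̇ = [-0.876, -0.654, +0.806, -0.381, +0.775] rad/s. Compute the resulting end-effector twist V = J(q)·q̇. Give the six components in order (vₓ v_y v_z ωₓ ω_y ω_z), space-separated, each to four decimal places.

o_n = [0.8472, -0.8028, -0.1149]
J₁: ẑ×o_n = [0.8028, 0.8472, -0.0000], ω = ẑ
J2: z=[0.5000, 0.8660, 0.0000] o=[0.2252, -0.1300, 0.1100] → [-0.1947, 0.1124, -0.8751, 0.5000, 0.8660, 0.0000]
J3: z=[0.2241, -0.1294, 0.9659] o=[0.6985, -0.3340, -0.0272] → [0.4641, 0.1633, -0.0858, 0.2241, -0.1294, 0.9659]
J4: z=[-0.9462, 0.2087, 0.2475] o=[0.6884, -0.4607, 0.0410] → [0.0521, -0.1082, 0.2905, -0.9462, 0.2087, 0.2475]
J5: z=[0.1659, -0.3442, 0.9241] o=[0.6110, -0.1506, 0.1704] → [0.7009, 0.2656, -0.0269, 0.1659, -0.3442, 0.9241]
V = J·q̇ = [0.3215, -0.4370, 0.3716, 0.3427, -1.0169, 0.5244]

0.3215 -0.4370 0.3716 0.3427 -1.0169 0.5244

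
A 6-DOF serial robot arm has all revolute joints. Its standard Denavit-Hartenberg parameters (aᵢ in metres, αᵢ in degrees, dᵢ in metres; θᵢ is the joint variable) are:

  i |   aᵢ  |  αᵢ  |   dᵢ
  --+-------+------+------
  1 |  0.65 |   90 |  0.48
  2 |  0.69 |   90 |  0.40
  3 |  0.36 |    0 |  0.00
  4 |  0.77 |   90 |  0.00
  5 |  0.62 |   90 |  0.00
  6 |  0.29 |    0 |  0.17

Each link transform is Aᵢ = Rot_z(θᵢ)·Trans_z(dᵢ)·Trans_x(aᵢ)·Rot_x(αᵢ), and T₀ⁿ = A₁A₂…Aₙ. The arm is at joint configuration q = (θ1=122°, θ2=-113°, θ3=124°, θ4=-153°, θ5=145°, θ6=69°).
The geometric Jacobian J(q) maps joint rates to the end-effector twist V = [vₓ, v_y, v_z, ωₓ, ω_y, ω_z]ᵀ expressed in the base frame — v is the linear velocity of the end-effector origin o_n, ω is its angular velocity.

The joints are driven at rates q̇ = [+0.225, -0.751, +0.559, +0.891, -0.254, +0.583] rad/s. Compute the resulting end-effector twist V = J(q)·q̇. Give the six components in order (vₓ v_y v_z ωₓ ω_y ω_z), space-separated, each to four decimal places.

0.1304 -0.4305 0.0419 0.4403 -2.0086 0.5956

o_n = [0.3284, 0.0945, 0.1466]
J₁: ẑ×o_n = [-0.0945, 0.3284, 0.0000], ω = ẑ
J2: z=[0.8480, 0.5299, 0.0000] o=[-0.3444, 0.5512, 0.4800] → [-0.1767, 0.2827, -0.7439, 0.8480, 0.5299, 0.0000]
J3: z=[0.4878, -0.7806, 0.3907] o=[0.1376, 0.5346, -0.1551] → [-0.0636, -0.0727, -0.0657, 0.4878, -0.7806, 0.3907]
J4: z=[0.4878, -0.7806, 0.3907] o=[0.3491, 0.7594, 0.0302] → [0.1689, -0.0649, -0.3405, 0.4878, -0.7806, 0.3907]
J5: z=[-0.8421, -0.3028, 0.4463] o=[0.1719, 0.3384, -0.5898] → [-0.1141, 0.6900, 0.2528, -0.8421, -0.3028, 0.4463]
J6: z=[0.2676, -0.9530, -0.1417] o=[0.4622, 0.3385, -0.0419] → [-0.2143, -0.0315, -0.1928, 0.2676, -0.9530, -0.1417]
V = J·q̇ = [0.1304, -0.4305, 0.0419, 0.4403, -2.0086, 0.5956]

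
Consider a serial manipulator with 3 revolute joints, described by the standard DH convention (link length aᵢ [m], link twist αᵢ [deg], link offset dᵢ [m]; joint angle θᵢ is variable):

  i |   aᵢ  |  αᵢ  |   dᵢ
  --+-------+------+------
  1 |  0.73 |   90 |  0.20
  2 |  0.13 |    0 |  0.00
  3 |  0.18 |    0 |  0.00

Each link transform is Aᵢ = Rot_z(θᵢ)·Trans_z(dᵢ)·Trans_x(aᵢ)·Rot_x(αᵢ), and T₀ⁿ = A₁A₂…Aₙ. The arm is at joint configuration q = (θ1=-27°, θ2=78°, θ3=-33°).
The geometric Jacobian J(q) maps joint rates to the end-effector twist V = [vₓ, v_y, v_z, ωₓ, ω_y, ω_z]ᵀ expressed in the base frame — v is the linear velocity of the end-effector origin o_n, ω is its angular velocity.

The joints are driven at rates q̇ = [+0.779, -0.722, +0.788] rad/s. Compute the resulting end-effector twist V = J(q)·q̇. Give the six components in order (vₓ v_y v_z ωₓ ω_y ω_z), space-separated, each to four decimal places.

o_n = [0.7879, -0.4015, 0.4544]
J₁: ẑ×o_n = [0.4015, 0.7879, -0.0000], ω = ẑ
J2: z=[-0.4540, -0.8910, 0.0000] o=[0.6504, -0.3314, 0.2000] → [-0.2267, 0.1155, 0.1543, -0.4540, -0.8910, 0.0000]
J3: z=[-0.4540, -0.8910, 0.0000] o=[0.6745, -0.3437, 0.3272] → [-0.1134, 0.0578, 0.1273, -0.4540, -0.8910, 0.0000]
V = J·q̇ = [0.3871, 0.5759, -0.0111, -0.0300, -0.0588, 0.7790]

0.3871 0.5759 -0.0111 -0.0300 -0.0588 0.7790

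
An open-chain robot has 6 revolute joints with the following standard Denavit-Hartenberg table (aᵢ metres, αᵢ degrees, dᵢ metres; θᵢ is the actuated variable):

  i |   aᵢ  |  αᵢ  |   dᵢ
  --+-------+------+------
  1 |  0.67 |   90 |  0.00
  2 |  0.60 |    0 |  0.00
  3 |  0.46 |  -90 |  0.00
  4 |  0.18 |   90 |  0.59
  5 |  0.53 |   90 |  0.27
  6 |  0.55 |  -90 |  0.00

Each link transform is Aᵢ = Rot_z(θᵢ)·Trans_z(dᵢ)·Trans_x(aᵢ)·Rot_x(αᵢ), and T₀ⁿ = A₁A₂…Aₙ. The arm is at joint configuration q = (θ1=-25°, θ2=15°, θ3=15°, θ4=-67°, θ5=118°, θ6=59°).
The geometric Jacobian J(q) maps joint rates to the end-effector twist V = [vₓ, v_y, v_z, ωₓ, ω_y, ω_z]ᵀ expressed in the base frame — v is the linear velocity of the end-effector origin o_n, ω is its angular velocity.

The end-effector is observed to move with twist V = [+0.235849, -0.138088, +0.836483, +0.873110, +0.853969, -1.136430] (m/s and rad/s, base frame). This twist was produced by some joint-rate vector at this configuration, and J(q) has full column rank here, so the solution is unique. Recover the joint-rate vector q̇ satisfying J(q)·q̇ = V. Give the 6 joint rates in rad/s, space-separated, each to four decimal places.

-0.6400 -0.0400 -0.3470 -0.3010 -0.4100 -0.7330

o_n = [0.2593, -0.2356, 1.1374]
J₁: ẑ×o_n = [0.2356, 0.2593, -0.0000], ω = ẑ
J2: z=[-0.4226, -0.9063, 0.0000] o=[0.6072, -0.2832, 0.0000] → [-1.0309, 0.4807, -0.3355, -0.4226, -0.9063, 0.0000]
J3: z=[-0.4226, -0.9063, 0.0000] o=[1.1325, -0.5281, 0.1553] → [-0.8901, 0.4151, -0.9150, -0.4226, -0.9063, 0.0000]
J4: z=[-0.4532, 0.2113, 0.8660] o=[1.4935, -0.6964, 0.3853] → [-0.2402, -0.7281, 0.0520, -0.4532, 0.2113, 0.8660]
J5: z=[-0.8876, -0.0172, -0.4603] o=[1.2113, -0.7477, 0.9314] → [0.2321, 0.6211, -0.4709, -0.8876, -0.0172, -0.4603]
J6: z=[-0.2854, -0.7637, 0.5791] o=[0.7801, -0.4103, 1.1638] → [-0.0810, -0.3091, -0.4476, -0.2854, -0.7637, 0.5791]
q̇ = J⁺·V = [-0.6400, -0.0400, -0.3470, -0.3010, -0.4100, -0.7330]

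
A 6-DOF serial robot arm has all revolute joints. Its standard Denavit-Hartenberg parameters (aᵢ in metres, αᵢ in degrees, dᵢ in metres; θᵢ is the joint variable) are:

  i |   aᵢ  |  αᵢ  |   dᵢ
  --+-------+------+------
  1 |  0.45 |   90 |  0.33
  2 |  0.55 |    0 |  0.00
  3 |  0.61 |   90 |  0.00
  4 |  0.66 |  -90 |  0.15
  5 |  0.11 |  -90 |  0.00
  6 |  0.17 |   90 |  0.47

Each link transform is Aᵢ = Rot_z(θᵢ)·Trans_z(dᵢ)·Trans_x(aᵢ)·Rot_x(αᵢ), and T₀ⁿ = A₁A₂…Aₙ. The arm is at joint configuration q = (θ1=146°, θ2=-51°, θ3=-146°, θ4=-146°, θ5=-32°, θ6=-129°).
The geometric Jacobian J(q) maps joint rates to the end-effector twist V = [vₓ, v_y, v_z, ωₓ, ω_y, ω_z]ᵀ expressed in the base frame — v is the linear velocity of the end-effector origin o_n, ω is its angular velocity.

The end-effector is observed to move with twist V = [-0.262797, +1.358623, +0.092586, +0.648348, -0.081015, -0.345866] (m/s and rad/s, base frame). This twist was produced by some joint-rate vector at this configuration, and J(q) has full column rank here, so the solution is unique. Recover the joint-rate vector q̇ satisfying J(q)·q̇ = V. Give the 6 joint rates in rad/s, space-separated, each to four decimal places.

-0.3230 0.9730 -0.4990 -0.7630 0.4560 -0.6730

o_n = [-1.0035, -0.0702, -0.3546]
J₁: ẑ×o_n = [0.0702, -1.0035, 0.0000], ω = ẑ
J2: z=[0.5592, 0.8290, 0.0000] o=[-0.3731, 0.2516, 0.3300] → [-0.5676, 0.3828, 0.3427, 0.5592, 0.8290, 0.0000]
J3: z=[0.5592, 0.8290, 0.0000] o=[-0.6600, 0.4452, -0.0974] → [-0.2132, 0.1438, -0.0035, 0.5592, 0.8290, 0.0000]
J4: z=[-0.2424, 0.1635, 0.9563] o=[-0.1764, 0.1190, 0.0809] → [0.1097, -0.8965, 0.1811, -0.2424, 0.1635, 0.9563]
J5: z=[-0.0203, -0.9863, 0.1635] o=[-0.8529, 0.1301, 0.0644] → [0.4461, -0.0331, -0.1444, -0.0203, -0.9863, 0.1635]
J6: z=[-0.3084, -0.1494, -0.9394] o=[-0.9576, 0.1378, 0.0975] → [-0.1278, -0.0963, 0.0573, -0.3084, -0.1494, -0.9394]
q̇ = J⁺·V = [-0.3230, 0.9730, -0.4990, -0.7630, 0.4560, -0.6730]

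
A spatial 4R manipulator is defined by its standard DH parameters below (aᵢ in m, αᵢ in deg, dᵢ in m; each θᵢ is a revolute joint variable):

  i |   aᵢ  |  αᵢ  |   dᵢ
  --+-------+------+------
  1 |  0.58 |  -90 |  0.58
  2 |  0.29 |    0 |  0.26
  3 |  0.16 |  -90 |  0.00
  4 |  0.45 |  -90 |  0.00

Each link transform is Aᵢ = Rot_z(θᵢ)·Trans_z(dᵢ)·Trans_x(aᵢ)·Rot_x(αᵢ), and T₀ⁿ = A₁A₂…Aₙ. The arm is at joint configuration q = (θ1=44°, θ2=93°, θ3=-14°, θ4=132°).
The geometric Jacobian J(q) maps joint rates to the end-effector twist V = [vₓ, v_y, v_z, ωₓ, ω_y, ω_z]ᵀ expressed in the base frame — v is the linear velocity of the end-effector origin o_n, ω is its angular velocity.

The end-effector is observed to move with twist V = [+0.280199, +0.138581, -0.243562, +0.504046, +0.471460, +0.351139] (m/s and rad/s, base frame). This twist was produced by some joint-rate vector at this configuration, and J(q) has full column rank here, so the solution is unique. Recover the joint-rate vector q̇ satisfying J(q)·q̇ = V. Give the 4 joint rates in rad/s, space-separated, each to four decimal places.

o_n = [0.4386, 0.3201, 0.4289]
J₁: ẑ×o_n = [-0.3201, 0.4386, 0.0000], ω = ẑ
J2: z=[-0.6947, 0.7193, 0.0000] o=[0.4172, 0.4029, 0.5800] → [-0.1087, -0.1050, 0.0421, -0.6947, 0.7193, 0.0000]
J3: z=[-0.6947, 0.7193, 0.0000] o=[0.2257, 0.5794, 0.2904] → [0.0996, 0.0962, 0.0269, -0.6947, 0.7193, 0.0000]
J4: z=[-0.7061, -0.6819, -0.1908] o=[0.2476, 0.6006, 0.1333] → [-0.2551, 0.1723, 0.3283, -0.7061, -0.6819, -0.1908]
q̇ = J⁺·V = [0.2170, -0.8230, 0.8120, -0.7030]

0.2170 -0.8230 0.8120 -0.7030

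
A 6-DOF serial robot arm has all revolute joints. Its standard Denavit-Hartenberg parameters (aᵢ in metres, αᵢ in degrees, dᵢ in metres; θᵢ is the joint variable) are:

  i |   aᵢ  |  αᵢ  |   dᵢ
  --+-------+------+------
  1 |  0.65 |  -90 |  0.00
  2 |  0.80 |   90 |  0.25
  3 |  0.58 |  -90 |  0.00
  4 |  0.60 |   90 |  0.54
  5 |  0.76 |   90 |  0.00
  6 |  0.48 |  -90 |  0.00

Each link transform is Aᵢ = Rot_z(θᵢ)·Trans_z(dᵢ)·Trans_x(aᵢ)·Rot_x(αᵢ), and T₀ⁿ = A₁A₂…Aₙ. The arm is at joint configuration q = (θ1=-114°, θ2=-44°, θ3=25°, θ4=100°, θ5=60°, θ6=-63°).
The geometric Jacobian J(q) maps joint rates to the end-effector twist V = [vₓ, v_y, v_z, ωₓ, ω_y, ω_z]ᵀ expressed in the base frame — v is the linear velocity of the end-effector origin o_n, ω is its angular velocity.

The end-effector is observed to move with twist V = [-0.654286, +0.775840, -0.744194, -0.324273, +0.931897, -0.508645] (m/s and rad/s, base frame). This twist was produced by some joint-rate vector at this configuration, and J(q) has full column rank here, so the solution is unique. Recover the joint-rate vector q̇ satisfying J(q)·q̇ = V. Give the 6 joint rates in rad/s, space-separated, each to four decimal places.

-0.0920 -0.6780 0.7880 0.7510 -0.6170 0.8150

o_n = [0.7640, -1.9575, -0.5885]
J₁: ẑ×o_n = [1.9575, 0.7640, -0.0000], ω = ẑ
J2: z=[0.9135, -0.4067, 0.0000] o=[-0.2644, -0.5938, 0.0000] → [0.2394, 0.5376, -0.8275, 0.9135, -0.4067, 0.0000]
J3: z=[0.2825, 0.6346, 0.7193] o=[-0.2701, -1.2212, 0.5557] → [-0.1965, 1.0672, -0.8643, 0.2825, 0.6346, 0.7193]
J4: z=[0.9516, -0.0909, -0.2936] o=[-0.1999, -1.6663, 0.9209] → [0.0517, 1.1533, -0.1894, 0.9516, -0.0909, -0.2936]
J5: z=[0.0700, -0.8660, 0.4951] o=[0.1344, -2.0104, 0.2717] → [0.7187, 0.3720, 0.5490, 0.0700, -0.8660, 0.4951]
J6: z=[-0.7350, -0.3804, -0.5614] o=[0.6470, -2.2571, -0.2323] → [0.3037, -0.3275, -0.1757, -0.7350, -0.3804, -0.5614]
q̇ = J⁺·V = [-0.0920, -0.6780, 0.7880, 0.7510, -0.6170, 0.8150]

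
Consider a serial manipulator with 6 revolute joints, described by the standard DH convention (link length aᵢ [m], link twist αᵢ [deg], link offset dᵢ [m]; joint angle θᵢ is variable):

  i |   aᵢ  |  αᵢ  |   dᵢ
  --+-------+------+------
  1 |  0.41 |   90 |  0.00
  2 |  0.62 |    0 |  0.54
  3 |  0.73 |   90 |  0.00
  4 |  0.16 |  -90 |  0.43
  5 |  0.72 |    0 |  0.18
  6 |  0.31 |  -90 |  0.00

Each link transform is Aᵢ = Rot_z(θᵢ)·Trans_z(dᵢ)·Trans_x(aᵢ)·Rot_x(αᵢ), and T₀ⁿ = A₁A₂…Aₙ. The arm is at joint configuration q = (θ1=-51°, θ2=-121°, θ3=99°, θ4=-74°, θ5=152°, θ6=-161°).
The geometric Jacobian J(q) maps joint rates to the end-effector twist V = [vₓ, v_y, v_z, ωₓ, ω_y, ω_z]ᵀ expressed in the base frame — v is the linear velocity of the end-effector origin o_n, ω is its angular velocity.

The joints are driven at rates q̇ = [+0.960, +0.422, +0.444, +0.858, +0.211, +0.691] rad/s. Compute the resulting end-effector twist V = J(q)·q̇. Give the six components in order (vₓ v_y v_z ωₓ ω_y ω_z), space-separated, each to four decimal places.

1.2801 -0.5260 0.7101 -0.5626 -1.0764 -0.1603

o_n = [-0.0613, -1.1202, -0.9825]
J₁: ẑ×o_n = [1.1202, -0.0613, 0.0000], ω = ẑ
J2: z=[-0.7771, -0.6293, 0.0000] o=[0.2580, -0.3186, 0.0000] → [0.6183, -0.7635, 0.4220, -0.7771, -0.6293, 0.0000]
J3: z=[-0.7771, -0.6293, 0.0000] o=[-0.3626, -0.4103, -0.5314] → [0.2838, -0.3505, 0.7413, -0.7771, -0.6293, 0.0000]
J4: z=[-0.2357, 0.2911, -0.9272] o=[0.0634, -0.9363, -0.8049] → [-0.2222, 0.0737, 0.0796, -0.2357, 0.2911, -0.9272]
J5: z=[0.3467, -0.8661, -0.3601] o=[0.1072, -0.7461, -1.2201] → [-0.3405, -0.0217, -0.2756, 0.3467, -0.8661, -0.3601]
J6: z=[0.3467, -0.8661, -0.3601] o=[-0.3278, -1.2587, -0.9059] → [0.1162, -0.0694, 0.2789, 0.3467, -0.8661, -0.3601]
V = J·q̇ = [1.2801, -0.5260, 0.7101, -0.5626, -1.0764, -0.1603]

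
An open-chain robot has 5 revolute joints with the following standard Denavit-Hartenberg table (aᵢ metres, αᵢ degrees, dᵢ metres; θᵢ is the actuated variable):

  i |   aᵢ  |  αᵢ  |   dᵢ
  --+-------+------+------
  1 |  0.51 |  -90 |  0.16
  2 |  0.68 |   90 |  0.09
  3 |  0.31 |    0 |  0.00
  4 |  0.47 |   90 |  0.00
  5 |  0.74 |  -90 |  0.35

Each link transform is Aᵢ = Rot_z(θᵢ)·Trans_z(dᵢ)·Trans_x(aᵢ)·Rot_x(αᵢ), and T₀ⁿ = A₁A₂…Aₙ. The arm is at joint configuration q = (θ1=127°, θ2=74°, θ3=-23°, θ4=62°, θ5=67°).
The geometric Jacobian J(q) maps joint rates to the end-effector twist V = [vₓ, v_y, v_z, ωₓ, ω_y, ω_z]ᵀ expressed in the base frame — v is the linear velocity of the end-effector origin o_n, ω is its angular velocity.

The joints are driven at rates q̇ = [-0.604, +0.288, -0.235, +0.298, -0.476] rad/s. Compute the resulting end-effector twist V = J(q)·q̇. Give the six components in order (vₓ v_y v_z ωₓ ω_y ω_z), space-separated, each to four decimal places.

0.8923 0.1637 -0.5699 -0.5122 -0.4135 -0.2987

o_n = [-1.1350, 1.2160, -1.3590]
J₁: ẑ×o_n = [-1.2160, -1.1350, 0.0000], ω = ẑ
J2: z=[-0.7986, -0.6018, 0.0000] o=[-0.3069, 0.4073, 0.1600] → [0.9142, -1.2132, -1.1442, -0.7986, -0.6018, 0.0000]
J3: z=[-0.5785, 0.7677, 0.2756] o=[-0.4916, 0.5028, -0.4937] → [-0.8609, -0.6780, 0.0813, -0.5785, 0.7677, 0.2756]
J4: z=[-0.5785, 0.7677, 0.2756] o=[-0.4422, 0.6385, -0.7680] → [-0.6129, -0.5329, 0.1978, -0.5785, 0.7677, 0.2756]
J5: z=[0.5163, 0.6062, -0.6049] o=[-0.7390, 0.5409, -1.1191] → [0.2629, 0.3634, 0.5886, 0.5163, 0.6062, -0.6049]
V = J·q̇ = [0.8923, 0.1637, -0.5699, -0.5122, -0.4135, -0.2987]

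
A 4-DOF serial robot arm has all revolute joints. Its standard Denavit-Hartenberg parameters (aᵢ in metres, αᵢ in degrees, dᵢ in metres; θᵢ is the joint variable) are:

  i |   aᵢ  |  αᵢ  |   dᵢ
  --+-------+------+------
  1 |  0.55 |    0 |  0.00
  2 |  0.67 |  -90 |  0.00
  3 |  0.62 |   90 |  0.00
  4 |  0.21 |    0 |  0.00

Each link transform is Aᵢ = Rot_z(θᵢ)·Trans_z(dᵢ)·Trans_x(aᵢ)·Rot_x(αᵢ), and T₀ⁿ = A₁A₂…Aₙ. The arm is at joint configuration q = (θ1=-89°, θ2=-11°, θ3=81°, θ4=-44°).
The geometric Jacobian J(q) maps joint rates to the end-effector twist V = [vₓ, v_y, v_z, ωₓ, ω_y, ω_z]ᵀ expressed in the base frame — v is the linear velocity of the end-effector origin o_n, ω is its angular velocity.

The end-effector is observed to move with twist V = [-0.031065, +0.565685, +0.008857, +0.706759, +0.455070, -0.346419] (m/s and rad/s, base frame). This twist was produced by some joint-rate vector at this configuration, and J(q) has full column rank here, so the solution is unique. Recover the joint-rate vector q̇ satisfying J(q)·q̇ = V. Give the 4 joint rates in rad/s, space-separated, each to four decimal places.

0.2980 -0.5540 0.6170 -0.5780

o_n = [-0.2714, -1.3032, -0.7616]
J₁: ẑ×o_n = [1.3032, -0.2714, 0.0000], ω = ẑ
J2: z=[0.0000, 0.0000, 1.0000] o=[0.0096, -0.5499, 0.0000] → [0.7533, -0.2810, 0.0000, 0.0000, 0.0000, 1.0000]
J3: z=[0.9848, -0.1736, 0.0000] o=[-0.1067, -1.2097, 0.0000] → [0.1322, 0.7500, -0.1206, 0.9848, -0.1736, 0.0000]
J4: z=[-0.1715, -0.9727, 0.1564] o=[-0.1236, -1.3053, -0.6124] → [0.1448, -0.0487, -0.1441, -0.1715, -0.9727, 0.1564]
q̇ = J⁺·V = [0.2980, -0.5540, 0.6170, -0.5780]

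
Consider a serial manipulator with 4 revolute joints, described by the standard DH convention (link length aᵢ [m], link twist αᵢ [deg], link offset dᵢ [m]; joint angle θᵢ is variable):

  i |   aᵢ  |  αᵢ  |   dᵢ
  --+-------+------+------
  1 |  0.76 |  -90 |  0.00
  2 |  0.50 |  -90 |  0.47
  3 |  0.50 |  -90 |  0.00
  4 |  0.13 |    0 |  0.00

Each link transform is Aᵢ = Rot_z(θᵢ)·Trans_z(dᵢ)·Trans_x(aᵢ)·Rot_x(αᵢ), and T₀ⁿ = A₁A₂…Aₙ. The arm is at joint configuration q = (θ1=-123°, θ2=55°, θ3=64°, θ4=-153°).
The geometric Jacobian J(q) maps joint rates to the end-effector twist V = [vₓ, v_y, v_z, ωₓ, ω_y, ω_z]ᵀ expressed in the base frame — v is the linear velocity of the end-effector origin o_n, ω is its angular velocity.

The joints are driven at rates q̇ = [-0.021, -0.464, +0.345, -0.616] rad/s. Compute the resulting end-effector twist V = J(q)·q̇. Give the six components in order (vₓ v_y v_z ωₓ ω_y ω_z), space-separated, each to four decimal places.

o_n = [-0.4918, -0.9863, -0.5814]
J₁: ẑ×o_n = [0.9863, -0.4918, 0.0000], ω = ẑ
J2: z=[0.8387, -0.5446, 0.0000] o=[-0.4139, -0.6374, 0.0000] → [0.3166, 0.4876, -0.3350, 0.8387, -0.5446, 0.0000]
J3: z=[0.4461, 0.6870, -0.5736] o=[-0.1759, -1.1339, -0.4096] → [-0.0334, 0.2578, 0.2828, 0.4461, 0.6870, -0.5736]
J4: z=[-0.0869, 0.6711, 0.7362] o=[-0.6213, -0.9946, -0.5891] → [-0.0009, 0.0960, -0.0876, -0.0869, 0.6711, 0.7362]
V = J·q̇ = [-0.1786, -0.1861, 0.3070, -0.1817, 0.0763, -0.6724]

-0.1786 -0.1861 0.3070 -0.1817 0.0763 -0.6724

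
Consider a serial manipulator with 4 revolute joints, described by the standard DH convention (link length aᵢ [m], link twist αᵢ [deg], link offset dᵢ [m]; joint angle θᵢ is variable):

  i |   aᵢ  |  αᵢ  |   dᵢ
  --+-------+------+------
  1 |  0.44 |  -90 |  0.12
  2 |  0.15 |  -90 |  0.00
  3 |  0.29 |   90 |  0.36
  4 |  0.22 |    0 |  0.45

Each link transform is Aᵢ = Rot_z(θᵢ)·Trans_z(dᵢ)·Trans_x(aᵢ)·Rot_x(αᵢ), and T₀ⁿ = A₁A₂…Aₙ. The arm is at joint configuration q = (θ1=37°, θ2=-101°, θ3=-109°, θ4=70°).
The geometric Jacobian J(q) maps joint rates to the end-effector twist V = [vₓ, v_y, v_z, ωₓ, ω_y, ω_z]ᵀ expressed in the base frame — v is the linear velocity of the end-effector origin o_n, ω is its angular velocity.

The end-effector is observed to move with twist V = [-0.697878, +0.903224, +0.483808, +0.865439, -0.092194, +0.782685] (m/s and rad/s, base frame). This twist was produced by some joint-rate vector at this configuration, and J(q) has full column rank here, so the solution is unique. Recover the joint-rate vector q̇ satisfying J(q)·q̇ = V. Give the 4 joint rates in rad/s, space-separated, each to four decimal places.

o_n = [0.7361, 0.8037, -0.1590]
J₁: ẑ×o_n = [-0.8037, 0.7361, 0.0000], ω = ẑ
J2: z=[-0.6018, 0.7986, 0.0000] o=[0.3514, 0.2648, 0.1200] → [-0.2228, -0.1679, -0.6316, -0.6018, 0.7986, 0.0000]
J3: z=[0.7840, 0.5908, 0.1908] o=[0.3285, 0.2476, 0.2672] → [-0.3579, 0.4119, 0.1952, 0.7840, 0.5908, 0.1908]
J4: z=[0.3400, -0.1514, -0.9281] o=[0.4601, 0.6901, 0.2433] → [0.1664, -0.1194, 0.0804, 0.3400, -0.1514, -0.9281]
q̇ = J⁺·V = [0.7670, -0.5580, 0.6270, 0.1120]

0.7670 -0.5580 0.6270 0.1120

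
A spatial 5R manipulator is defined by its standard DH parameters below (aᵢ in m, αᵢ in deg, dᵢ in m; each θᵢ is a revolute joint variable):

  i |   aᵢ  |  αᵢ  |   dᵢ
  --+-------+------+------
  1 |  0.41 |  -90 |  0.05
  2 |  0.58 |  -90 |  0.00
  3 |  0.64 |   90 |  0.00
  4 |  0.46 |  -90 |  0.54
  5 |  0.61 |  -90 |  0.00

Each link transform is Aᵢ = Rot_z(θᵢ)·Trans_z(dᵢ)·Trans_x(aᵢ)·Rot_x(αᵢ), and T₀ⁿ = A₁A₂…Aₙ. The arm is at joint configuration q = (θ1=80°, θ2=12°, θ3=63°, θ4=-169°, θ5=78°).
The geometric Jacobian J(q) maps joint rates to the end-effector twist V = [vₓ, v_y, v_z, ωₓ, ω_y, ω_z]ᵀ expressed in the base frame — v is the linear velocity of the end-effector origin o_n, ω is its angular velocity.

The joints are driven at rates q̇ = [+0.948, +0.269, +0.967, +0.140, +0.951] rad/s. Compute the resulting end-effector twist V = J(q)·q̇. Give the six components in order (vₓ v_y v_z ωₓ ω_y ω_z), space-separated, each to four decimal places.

-0.3539 0.2064 -0.1953 -0.1343 0.2223 0.8722

o_n = [0.2516, 0.9504, 0.0434]
J₁: ẑ×o_n = [-0.9504, 0.2516, 0.0000], ω = ẑ
J2: z=[-0.9848, 0.1736, 0.0000] o=[0.0712, 0.4038, 0.0500] → [-0.0011, -0.0065, -0.5696, -0.9848, 0.1736, 0.0000]
J3: z=[-0.0361, -0.2048, -0.9781] o=[0.1697, 0.9625, -0.0706] → [-0.0352, -0.0759, 0.0172, -0.0361, -0.2048, -0.9781]
J4: z=[-0.2958, 0.9371, -0.1853] o=[0.7806, 1.1433, -0.1310] → [0.1277, 0.1496, 0.5529, -0.2958, 0.9371, -0.1853]
J5: z=[0.2176, 0.2549, 0.9422] o=[0.1931, 1.5398, -0.1026] → [0.5925, 0.0234, -0.1432, 0.2176, 0.2549, 0.9422]
V = J·q̇ = [-0.3539, 0.2064, -0.1953, -0.1343, 0.2223, 0.8722]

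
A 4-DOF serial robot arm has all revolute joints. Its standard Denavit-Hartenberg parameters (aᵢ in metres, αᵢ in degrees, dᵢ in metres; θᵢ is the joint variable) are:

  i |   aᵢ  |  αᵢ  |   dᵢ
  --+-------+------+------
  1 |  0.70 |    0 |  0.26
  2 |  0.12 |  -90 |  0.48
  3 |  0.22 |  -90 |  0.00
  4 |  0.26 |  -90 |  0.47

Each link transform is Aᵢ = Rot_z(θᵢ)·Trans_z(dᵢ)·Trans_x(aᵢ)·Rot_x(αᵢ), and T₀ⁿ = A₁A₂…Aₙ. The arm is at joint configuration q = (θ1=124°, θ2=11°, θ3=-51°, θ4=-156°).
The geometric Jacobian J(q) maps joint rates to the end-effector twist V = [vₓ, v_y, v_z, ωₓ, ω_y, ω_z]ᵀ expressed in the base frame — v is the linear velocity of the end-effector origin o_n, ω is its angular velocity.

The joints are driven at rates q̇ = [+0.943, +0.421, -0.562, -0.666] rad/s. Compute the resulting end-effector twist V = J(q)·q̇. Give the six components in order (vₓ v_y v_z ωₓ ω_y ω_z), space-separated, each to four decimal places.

-0.8824 -0.7250 0.1443 0.7634 0.0314 1.7831

o_n = [-0.8015, 0.8409, 0.4306]
J₁: ẑ×o_n = [-0.8409, -0.8015, 0.0000], ω = ẑ
J2: z=[0.0000, 0.0000, 1.0000] o=[-0.3914, 0.5803, 0.2600] → [-0.2606, -0.4101, 0.0000, 0.0000, 0.0000, 1.0000]
J3: z=[-0.7071, -0.7071, 0.0000] o=[-0.4763, 0.6652, 0.7400] → [0.2188, -0.2188, -0.3542, -0.7071, -0.7071, 0.0000]
J4: z=[-0.5495, 0.5495, -0.6293] o=[-0.5742, 0.7631, 0.9110] → [-0.2150, -0.1209, 0.0822, -0.5495, 0.5495, -0.6293]
V = J·q̇ = [-0.8824, -0.7250, 0.1443, 0.7634, 0.0314, 1.7831]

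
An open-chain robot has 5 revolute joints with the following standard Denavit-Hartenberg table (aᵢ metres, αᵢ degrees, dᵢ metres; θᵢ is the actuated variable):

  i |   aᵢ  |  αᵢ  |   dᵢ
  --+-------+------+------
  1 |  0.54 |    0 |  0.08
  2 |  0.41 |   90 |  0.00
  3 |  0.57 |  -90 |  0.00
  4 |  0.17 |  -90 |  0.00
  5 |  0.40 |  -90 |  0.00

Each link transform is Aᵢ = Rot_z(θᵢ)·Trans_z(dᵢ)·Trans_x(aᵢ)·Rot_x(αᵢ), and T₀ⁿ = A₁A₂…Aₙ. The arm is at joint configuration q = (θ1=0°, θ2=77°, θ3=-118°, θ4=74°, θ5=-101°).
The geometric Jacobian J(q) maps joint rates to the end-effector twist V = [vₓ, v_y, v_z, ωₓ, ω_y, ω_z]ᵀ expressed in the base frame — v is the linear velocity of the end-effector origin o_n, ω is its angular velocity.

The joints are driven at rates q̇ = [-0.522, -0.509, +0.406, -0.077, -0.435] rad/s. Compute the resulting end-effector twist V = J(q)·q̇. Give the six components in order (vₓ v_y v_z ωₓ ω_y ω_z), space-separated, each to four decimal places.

0.7245 -0.0686 0.0782 0.4530 -0.3758 -1.3641

o_n = [0.5596, 0.4850, -0.6304]
J₁: ẑ×o_n = [-0.4850, 0.5596, 0.0000], ω = ẑ
J2: z=[0.0000, 0.0000, 1.0000] o=[0.5400, 0.0000, 0.0800] → [-0.4850, 0.0196, 0.0000, 0.0000, 0.0000, 1.0000]
J3: z=[0.9744, -0.2250, 0.0000] o=[0.6322, 0.3995, 0.0800] → [0.1598, 0.6922, 0.0670, 0.9744, -0.2250, 0.0000]
J4: z=[0.1986, 0.8603, -0.4695] o=[0.5720, 0.1388, -0.4233] → [-0.0156, 0.0470, 0.0795, 0.1986, 0.8603, -0.4695]
J5: z=[-0.1671, 0.5017, 0.8487] o=[0.4079, 0.1541, -0.4647] → [-0.3640, 0.1011, -0.1314, -0.1671, 0.5017, 0.8487]
V = J·q̇ = [0.7245, -0.0686, 0.0782, 0.4530, -0.3758, -1.3641]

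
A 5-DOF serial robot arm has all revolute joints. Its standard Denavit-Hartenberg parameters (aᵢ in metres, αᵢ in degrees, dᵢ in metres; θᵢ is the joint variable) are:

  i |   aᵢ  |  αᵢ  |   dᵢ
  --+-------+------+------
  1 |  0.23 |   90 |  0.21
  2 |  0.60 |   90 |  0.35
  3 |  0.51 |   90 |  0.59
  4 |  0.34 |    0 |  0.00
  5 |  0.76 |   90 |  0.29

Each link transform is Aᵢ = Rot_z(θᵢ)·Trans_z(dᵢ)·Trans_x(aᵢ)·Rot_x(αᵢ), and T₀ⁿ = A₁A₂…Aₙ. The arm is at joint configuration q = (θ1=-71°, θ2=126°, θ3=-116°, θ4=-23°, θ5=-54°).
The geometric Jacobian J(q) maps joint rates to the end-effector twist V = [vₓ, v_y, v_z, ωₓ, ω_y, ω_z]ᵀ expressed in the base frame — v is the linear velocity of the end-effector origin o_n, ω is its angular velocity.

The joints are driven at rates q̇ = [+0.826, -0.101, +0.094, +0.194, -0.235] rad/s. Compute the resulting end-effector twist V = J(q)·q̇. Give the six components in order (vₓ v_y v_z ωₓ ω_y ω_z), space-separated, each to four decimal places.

-0.0172 0.3839 0.1089 0.1302 -0.0127 0.9111

o_n = [0.4122, 0.0812, -0.0345]
J₁: ẑ×o_n = [-0.0812, 0.4122, 0.0000], ω = ẑ
J2: z=[-0.9455, -0.3256, 0.0000] o=[0.0749, -0.2175, 0.2100] → [0.0796, -0.2312, -0.1726, -0.9455, -0.3256, 0.0000]
J3: z=[0.2634, -0.7649, 0.5878] o=[-0.3709, 0.0020, 0.6954] → [0.5118, 0.6525, 0.6199, 0.2634, -0.7649, 0.5878]
J4: z=[-0.2425, -0.6422, -0.7271] o=[0.2607, -0.4243, 0.8613] → [0.9429, -0.3274, -0.0253, -0.2425, -0.6422, -0.7271]
J5: z=[-0.2425, -0.6422, -0.7271] o=[0.5180, -0.3073, 0.6723] → [0.7365, -0.0945, -0.1621, -0.2425, -0.6422, -0.7271]
V = J·q̇ = [-0.0172, 0.3839, 0.1089, 0.1302, -0.0127, 0.9111]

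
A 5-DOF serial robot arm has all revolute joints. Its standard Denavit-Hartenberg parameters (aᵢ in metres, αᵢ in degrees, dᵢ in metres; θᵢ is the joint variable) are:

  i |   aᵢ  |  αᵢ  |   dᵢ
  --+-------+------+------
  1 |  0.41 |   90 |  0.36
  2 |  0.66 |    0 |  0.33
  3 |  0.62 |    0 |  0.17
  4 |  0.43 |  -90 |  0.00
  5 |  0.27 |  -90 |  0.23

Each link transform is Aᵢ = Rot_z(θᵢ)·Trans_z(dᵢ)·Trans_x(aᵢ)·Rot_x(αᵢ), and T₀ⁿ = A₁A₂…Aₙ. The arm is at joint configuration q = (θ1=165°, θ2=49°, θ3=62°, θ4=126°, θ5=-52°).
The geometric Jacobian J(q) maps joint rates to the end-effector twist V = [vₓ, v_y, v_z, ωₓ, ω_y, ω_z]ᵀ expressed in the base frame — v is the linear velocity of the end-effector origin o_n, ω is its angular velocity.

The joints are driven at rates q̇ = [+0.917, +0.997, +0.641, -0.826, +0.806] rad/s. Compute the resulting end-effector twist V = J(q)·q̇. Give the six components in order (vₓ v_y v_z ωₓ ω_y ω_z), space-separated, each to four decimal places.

o_n = [-0.2878, 0.8150, 0.8116]
J₁: ẑ×o_n = [-0.8150, -0.2878, 0.0000], ω = ẑ
J2: z=[0.2588, 0.9659, 0.0000] o=[-0.3960, 0.1061, 0.3600] → [0.4362, -0.1169, 0.0790, 0.2588, 0.9659, 0.0000]
J3: z=[0.2588, 0.9659, 0.0000] o=[-0.7289, 0.5369, 0.8581] → [-0.0449, 0.0120, -0.3540, 0.2588, 0.9659, 0.0000]
J4: z=[0.2588, 0.9659, 0.0000] o=[-0.4702, 0.6436, 1.4369] → [-0.6040, 0.1618, -0.1318, 0.2588, 0.9659, 0.0000]
J5: z=[-0.8101, 0.2171, -0.5446] o=[-0.2440, 0.5830, 1.0763] → [0.0689, -0.1906, -0.1784, -0.8101, 0.2171, -0.5446]
V = J·q̇ = [0.2132, -0.6600, -0.1831, -0.4428, 0.9593, 0.4780]

0.2132 -0.6600 -0.1831 -0.4428 0.9593 0.4780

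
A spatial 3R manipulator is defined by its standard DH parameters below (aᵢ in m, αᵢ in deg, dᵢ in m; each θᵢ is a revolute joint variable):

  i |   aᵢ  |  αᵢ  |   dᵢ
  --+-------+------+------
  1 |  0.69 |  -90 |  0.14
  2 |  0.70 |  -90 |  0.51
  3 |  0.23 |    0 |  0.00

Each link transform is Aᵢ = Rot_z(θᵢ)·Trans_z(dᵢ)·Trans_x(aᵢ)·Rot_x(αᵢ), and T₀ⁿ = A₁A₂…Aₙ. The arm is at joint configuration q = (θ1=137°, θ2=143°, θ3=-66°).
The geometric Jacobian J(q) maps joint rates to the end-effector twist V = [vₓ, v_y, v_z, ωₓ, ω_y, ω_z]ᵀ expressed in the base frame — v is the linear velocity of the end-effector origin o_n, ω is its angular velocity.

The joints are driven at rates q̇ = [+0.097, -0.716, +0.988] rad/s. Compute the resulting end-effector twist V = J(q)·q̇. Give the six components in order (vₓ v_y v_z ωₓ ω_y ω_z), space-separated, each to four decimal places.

-0.0184 0.1361 -0.5787 0.9232 0.1181 0.8861

o_n = [-0.5323, -0.4883, -0.3376]
J₁: ẑ×o_n = [0.4883, -0.5323, 0.0000], ω = ẑ
J2: z=[-0.6820, -0.7314, 0.0000] o=[-0.5046, 0.4706, 0.1400] → [0.3493, -0.3257, 0.6338, -0.6820, -0.7314, 0.0000]
J3: z=[0.4401, -0.4104, 0.7986] o=[-0.4436, -0.2837, -0.2813] → [0.1865, -0.0460, -0.1265, 0.4401, -0.4104, 0.7986]
V = J·q̇ = [-0.0184, 0.1361, -0.5787, 0.9232, 0.1181, 0.8861]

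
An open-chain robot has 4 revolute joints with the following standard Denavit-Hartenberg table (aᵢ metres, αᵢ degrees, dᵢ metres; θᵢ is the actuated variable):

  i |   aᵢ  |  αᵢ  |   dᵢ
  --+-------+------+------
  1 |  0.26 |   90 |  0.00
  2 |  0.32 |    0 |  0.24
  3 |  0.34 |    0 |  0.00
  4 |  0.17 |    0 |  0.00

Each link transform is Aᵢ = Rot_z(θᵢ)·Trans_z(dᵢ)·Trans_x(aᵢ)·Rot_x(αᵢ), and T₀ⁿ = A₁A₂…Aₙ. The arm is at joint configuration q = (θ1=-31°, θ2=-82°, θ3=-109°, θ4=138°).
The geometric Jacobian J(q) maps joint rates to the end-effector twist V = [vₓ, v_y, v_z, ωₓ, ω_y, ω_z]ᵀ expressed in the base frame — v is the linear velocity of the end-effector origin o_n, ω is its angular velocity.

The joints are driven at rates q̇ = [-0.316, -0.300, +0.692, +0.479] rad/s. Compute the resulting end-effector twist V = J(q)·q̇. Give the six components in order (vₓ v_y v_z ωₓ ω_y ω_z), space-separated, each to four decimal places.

o_n = [-0.0610, -0.2434, -0.3878]
J₁: ẑ×o_n = [0.2434, -0.0610, 0.0000], ω = ẑ
J2: z=[-0.5150, -0.8572, 0.0000] o=[0.2229, -0.1339, 0.0000] → [0.3324, -0.1997, -0.1869, -0.5150, -0.8572, 0.0000]
J3: z=[-0.5150, -0.8572, 0.0000] o=[0.1374, -0.3626, -0.3169] → [0.0608, -0.0365, -0.2314, -0.5150, -0.8572, 0.0000]
J4: z=[-0.5150, -0.8572, 0.0000] o=[-0.1487, -0.1907, -0.2520] → [0.1164, -0.0699, 0.1023, -0.5150, -0.8572, 0.0000]
V = J·q̇ = [-0.0788, 0.0204, -0.0551, -0.4486, -0.7466, -0.3160]

-0.0788 0.0204 -0.0551 -0.4486 -0.7466 -0.3160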